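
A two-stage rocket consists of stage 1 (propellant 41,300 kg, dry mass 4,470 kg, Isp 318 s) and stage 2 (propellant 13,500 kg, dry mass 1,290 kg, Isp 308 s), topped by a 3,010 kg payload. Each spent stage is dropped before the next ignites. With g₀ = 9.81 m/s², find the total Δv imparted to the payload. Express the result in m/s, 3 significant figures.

Δv ≈ 7560 m/s

Ignition mass of stage 1 = 41,300+4,470 + 13,500+1,290 + 3,010 = 63,570 kg.
Stage 1: m₀ = 63,570 kg, m_f = 63,570 − 41,300 = 22,270 kg; Δv = 318×9.81×ln(2.855) = 3119.6×1.0489 ≈ 3272 m/s.
Stage 2: m₀ = 17,800 kg, m_f = 17,800 − 13,500 = 4,300 kg; Δv = 308×9.81×ln(4.14) = 3021.5×1.4206 ≈ 4292 m/s.
Total Δv = 3272 + 4292 = 7564 m/s.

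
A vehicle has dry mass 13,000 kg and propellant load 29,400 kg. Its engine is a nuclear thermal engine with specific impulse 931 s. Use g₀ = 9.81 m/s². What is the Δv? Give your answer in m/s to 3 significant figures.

Δv ≈ 10800 m/s

v_e = Isp · g₀ = 931 × 9.81 = 9133.1 m/s.
m₀ = m_dry + m_prop = 13,000 + 29,400 = 42,400 kg.
Δv = v_e · ln(m₀/m_f) = 9133.1 × ln(3.262) = 9133.1 × 1.1822 ≈ 10797.2 m/s.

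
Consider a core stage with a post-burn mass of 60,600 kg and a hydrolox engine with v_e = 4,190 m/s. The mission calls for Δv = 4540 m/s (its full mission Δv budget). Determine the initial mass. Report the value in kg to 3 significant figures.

From the ideal rocket equation, m₀/m_f = exp(Δv / v_e) = exp(4540 / 4190.0) = exp(1.0835) = 2.9551.
m₀ = m_f × 2.9551 = 60,600 × 2.9551 = 179,079 kg.

initial mass ≈ 179000 kg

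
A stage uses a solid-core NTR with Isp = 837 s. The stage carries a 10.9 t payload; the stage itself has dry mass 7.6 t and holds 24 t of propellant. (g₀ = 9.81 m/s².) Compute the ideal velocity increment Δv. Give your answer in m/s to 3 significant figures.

Δv ≈ 6830 m/s

v_e = Isp · g₀ = 837 × 9.81 = 8211.0 m/s.
m₀ = payload + dry + propellant = 10.9 + 7.6 + 24 = 42.5 t.
m_f = payload + dry = 10.9 + 7.6 = 18.5 t.
Using Δv = v_e ln(m₀/m_f): Δv = v_e · ln(m₀/m_f) = 8211.0 × ln(2.297) = 8211.0 × 0.8317 ≈ 6829.3 m/s.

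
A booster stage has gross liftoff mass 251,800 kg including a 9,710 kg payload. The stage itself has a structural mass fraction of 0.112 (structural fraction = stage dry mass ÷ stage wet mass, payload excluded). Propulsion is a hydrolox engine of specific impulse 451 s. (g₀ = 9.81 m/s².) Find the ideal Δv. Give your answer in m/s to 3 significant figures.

Stage wet mass = m₀ − payload = 251,800 − 9,710 = 242,090 kg.
Stage dry mass = ε × stage wet mass = 0.112 × 242,090 = 27,114.1 kg.
Burnout mass m_f = stage dry + payload = 27,114.1 + 9,710 = 36,824.1 kg.
v_e = Isp · g₀ = 451 × 9.81 = 4424.3 m/s.
From the ideal rocket equation, Δv = v_e · ln(251,800/36,824.1) = 4424.3 × ln(6.838) = 4424.3 × 1.9225 ≈ 8506 m/s.

Δv ≈ 8510 m/s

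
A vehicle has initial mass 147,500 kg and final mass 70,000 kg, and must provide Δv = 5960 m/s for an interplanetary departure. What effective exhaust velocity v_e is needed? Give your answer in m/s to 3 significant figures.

ln(m₀/m_f) = ln(147500/70000) = ln(2.107) = 0.7453.
Rocket equation: v_e = Δv / ln(m₀/m_f) = 5960 / 0.7453 = 7996.4 m/s.

v_e ≈ 8000 m/s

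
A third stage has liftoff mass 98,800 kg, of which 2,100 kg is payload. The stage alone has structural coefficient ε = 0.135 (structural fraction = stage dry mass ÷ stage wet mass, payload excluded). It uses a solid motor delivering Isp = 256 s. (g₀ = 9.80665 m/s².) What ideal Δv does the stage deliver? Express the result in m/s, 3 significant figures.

Δv ≈ 4710 m/s

Stage wet mass = m₀ − payload = 98,800 − 2,100 = 96,700 kg.
Stage dry mass = ε × stage wet mass = 0.135 × 96,700 = 13,054.5 kg.
Burnout mass m_f = stage dry + payload = 13,054.5 + 2,100 = 15,154.5 kg.
v_e = Isp · g₀ = 256 × 9.80665 = 2510.5 m/s.
Using Δv = v_e ln(m₀/m_f): Δv = v_e · ln(98,800/15,154.5) = 2510.5 × ln(6.52) = 2510.5 × 1.8748 ≈ 4707 m/s.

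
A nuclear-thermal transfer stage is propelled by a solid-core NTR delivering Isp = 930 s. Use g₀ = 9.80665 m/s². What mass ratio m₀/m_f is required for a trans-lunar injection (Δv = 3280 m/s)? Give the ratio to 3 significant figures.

v_e = Isp · g₀ = 930 × 9.80665 = 9120.2 m/s.
m₀/m_f = exp(Δv / v_e) = exp(3280 / 9120.2) = exp(0.3596) = 1.4328.

mass ratio ≈ 1.43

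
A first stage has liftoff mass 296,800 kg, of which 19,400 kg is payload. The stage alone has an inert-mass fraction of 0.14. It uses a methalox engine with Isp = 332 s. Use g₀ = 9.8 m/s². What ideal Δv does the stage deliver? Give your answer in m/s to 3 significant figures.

Stage wet mass = m₀ − payload = 296,800 − 19,400 = 277,400 kg.
Stage dry mass = ε × stage wet mass = 0.14 × 277,400 = 38,836 kg.
Burnout mass m_f = stage dry + payload = 38,836 + 19,400 = 58,236 kg.
v_e = Isp · g₀ = 332 × 9.8 = 3253.6 m/s.
Rocket equation: Δv = v_e · ln(296,800/58,236) = 3253.6 × ln(5.097) = 3253.6 × 1.6286 ≈ 5299 m/s.

Δv ≈ 5300 m/s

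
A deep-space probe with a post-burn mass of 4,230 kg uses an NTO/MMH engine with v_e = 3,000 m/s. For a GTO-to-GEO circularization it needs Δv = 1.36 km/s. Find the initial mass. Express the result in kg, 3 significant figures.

initial mass ≈ 6660 kg

From the ideal rocket equation, m₀/m_f = exp(Δv / v_e) = exp(1360 / 3000.0) = exp(0.4533) = 1.5735.
m₀ = m_f × 1.5735 = 4,230 × 1.5735 = 6,655.91 kg.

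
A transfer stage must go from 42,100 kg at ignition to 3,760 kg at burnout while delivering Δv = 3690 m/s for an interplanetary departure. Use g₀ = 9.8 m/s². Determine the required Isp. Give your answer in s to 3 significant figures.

ln(m₀/m_f) = ln(42100/3760) = ln(11.2) = 2.4156.
v_e = Δv / ln(m₀/m_f) = 3690 / 2.4156 = 1527.6 m/s.
Isp = v_e / g₀ = 1527.6 / 9.8 = 155.9 s.

Isp ≈ 156 s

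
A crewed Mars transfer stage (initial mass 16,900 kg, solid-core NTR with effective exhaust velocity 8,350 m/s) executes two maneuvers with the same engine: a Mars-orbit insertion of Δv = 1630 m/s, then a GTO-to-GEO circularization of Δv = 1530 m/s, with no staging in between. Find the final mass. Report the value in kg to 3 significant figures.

After the first burn: m = 16900 × exp(−1630/8350.0) = 16900 × 0.82266 = 13,903 kg.
After the second burn: m = 13,903 × exp(−1530/8350.0) = 13,903 × 0.83257 = 11,575.2 kg.

final mass ≈ 11600 kg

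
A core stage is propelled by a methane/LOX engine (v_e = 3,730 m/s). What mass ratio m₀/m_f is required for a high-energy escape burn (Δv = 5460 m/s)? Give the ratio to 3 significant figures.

By the Tsiolkovsky rocket equation, m₀/m_f = exp(Δv / v_e) = exp(5460 / 3730.0) = exp(1.4638) = 4.3224.

mass ratio ≈ 4.32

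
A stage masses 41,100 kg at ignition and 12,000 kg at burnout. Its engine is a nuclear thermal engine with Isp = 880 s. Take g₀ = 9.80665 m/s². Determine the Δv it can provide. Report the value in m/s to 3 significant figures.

Δv ≈ 10600 m/s

v_e = Isp · g₀ = 880 × 9.80665 = 8629.9 m/s.
Rocket equation: Δv = v_e · ln(m₀/m_f) = 8629.9 × ln(3.425) = 8629.9 × 1.2311 ≈ 10624.2 m/s.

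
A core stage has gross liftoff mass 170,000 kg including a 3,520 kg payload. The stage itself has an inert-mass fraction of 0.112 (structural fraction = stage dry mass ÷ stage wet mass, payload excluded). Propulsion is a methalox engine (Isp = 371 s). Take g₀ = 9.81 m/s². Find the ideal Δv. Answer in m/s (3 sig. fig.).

Δv ≈ 7410 m/s

Stage wet mass = m₀ − payload = 170,000 − 3,520 = 166,480 kg.
Stage dry mass = ε × stage wet mass = 0.112 × 166,480 = 18,645.8 kg.
Burnout mass m_f = stage dry + payload = 18,645.8 + 3,520 = 22,165.8 kg.
v_e = Isp · g₀ = 371 × 9.81 = 3639.5 m/s.
Δv = v_e · ln(170,000/22,165.8) = 3639.5 × ln(7.669) = 3639.5 × 2.0372 ≈ 7415 m/s.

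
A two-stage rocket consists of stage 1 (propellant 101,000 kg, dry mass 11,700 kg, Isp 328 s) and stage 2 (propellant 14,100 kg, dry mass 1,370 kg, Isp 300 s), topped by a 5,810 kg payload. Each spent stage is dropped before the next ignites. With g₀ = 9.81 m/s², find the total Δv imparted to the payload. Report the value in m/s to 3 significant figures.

Δv ≈ 7710 m/s

Ignition mass of stage 1 = 101,000+11,700 + 14,100+1,370 + 5,810 = 133,980 kg.
Stage 1: m₀ = 133,980 kg, m_f = 133,980 − 101,000 = 32,980 kg; Δv = 328×9.81×ln(4.062) = 3217.7×1.4018 ≈ 4511 m/s.
Stage 2: m₀ = 21,280 kg, m_f = 21,280 − 14,100 = 7,180 kg; Δv = 300×9.81×ln(2.964) = 2943.0×1.0865 ≈ 3197 m/s.
Total Δv = 4511 + 3197 = 7708 m/s.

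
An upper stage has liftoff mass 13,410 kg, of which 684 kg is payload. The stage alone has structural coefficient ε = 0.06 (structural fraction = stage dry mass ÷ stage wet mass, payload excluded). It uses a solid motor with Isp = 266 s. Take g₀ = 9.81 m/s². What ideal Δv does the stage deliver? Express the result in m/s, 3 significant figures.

Stage wet mass = m₀ − payload = 13,410 − 684 = 12,726 kg.
Stage dry mass = ε × stage wet mass = 0.06 × 12,726 = 763.56 kg.
Burnout mass m_f = stage dry + payload = 763.56 + 684 = 1,447.56 kg.
v_e = Isp · g₀ = 266 × 9.81 = 2609.5 m/s.
From the ideal rocket equation, Δv = v_e · ln(13,410/1,447.56) = 2609.5 × ln(9.264) = 2609.5 × 2.2261 ≈ 5809 m/s.

Δv ≈ 5810 m/s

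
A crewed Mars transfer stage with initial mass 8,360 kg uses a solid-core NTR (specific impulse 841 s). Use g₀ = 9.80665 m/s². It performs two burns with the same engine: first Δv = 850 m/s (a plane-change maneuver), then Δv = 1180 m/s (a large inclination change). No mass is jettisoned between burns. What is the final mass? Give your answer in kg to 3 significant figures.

v_e = Isp · g₀ = 841 × 9.80665 = 8247.4 m/s.
After the first burn: m = 8360 × exp(−850/8247.4) = 8360 × 0.90207 = 7,541.31 kg.
After the second burn: m = 7,541.31 × exp(−1180/8247.4) = 7,541.31 × 0.86669 = 6,535.98 kg.

final mass ≈ 6540 kg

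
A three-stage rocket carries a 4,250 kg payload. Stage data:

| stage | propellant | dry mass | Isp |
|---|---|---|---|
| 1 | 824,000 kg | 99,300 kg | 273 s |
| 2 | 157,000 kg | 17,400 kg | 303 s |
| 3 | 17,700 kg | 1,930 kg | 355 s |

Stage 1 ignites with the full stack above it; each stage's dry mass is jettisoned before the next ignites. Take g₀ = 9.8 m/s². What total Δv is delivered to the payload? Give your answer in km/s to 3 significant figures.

Δv ≈ 12.9 km/s

Ignition mass of stage 1 = 824,000+99,300 + 157,000+17,400 + 17,700+1,930 + 4,250 = 1,121,580 kg.
Stage 1: m₀ = 1,121,580 kg, m_f = 1,121,580 − 824,000 = 297,580 kg; Δv = 273×9.8×ln(3.769) = 2675.4×1.3268 ≈ 3550 m/s.
Stage 2: m₀ = 198,280 kg, m_f = 198,280 − 157,000 = 41,280 kg; Δv = 303×9.8×ln(4.803) = 2969.4×1.5693 ≈ 4660 m/s.
Stage 3: m₀ = 23,880 kg, m_f = 23,880 − 17,700 = 6,180 kg; Δv = 355×9.8×ln(3.864) = 3479.0×1.3517 ≈ 4703 m/s.
Total Δv = 3550 + 4660 + 4703 = 12913 m/s.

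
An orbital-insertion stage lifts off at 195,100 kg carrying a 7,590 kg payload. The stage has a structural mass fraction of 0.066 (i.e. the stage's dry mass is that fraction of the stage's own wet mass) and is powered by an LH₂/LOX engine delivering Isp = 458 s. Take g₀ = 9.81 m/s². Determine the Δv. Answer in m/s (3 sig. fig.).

Δv ≈ 10200 m/s

Stage wet mass = m₀ − payload = 195,100 − 7,590 = 187,510 kg.
Stage dry mass = ε × stage wet mass = 0.066 × 187,510 = 12,375.7 kg.
Burnout mass m_f = stage dry + payload = 12,375.7 + 7,590 = 19,965.7 kg.
v_e = Isp · g₀ = 458 × 9.81 = 4493.0 m/s.
Rocket equation: Δv = v_e · ln(195,100/19,965.7) = 4493.0 × ln(9.772) = 4493.0 × 2.2795 ≈ 10242 m/s.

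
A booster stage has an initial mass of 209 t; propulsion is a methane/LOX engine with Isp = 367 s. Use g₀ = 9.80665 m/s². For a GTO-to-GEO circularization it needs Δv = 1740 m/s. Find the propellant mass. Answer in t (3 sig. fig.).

v_e = Isp · g₀ = 367 × 9.80665 = 3599.0 m/s.
m₀/m_f = exp(Δv / v_e) = exp(1740 / 3599.0) = exp(0.4835) = 1.6217.
m_f = 209 / 1.6217 = 128.877 t, so propellant = m₀ − m_f = 209 − 128.877 = 80.123 t.

propellant mass ≈ 80.1 t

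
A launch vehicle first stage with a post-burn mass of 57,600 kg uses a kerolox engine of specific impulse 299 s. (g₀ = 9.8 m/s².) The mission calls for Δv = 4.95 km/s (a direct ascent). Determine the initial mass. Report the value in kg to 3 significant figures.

v_e = Isp · g₀ = 299 × 9.8 = 2930.2 m/s.
m₀/m_f = exp(Δv / v_e) = exp(4950 / 2930.2) = exp(1.6893) = 5.4157.
m₀ = m_f × 5.4157 = 57,600 × 5.4157 = 311,944 kg.

initial mass ≈ 312000 kg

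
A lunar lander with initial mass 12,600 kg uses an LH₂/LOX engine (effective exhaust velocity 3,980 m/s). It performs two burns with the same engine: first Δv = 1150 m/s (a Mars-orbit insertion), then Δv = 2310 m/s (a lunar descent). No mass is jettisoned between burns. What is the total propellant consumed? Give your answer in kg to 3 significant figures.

total propellant consumed ≈ 7320 kg

After the first burn: m = 12600 × exp(−1150/3980.0) = 12600 × 0.74905 = 9,438.03 kg.
After the second burn: m = 9,438.03 × exp(−2310/3980.0) = 9,438.03 × 0.55967 = 5,282.18 kg.
Total propellant = m₀ − m_final = 12600 − 5,282.18 = 7,317.82 kg.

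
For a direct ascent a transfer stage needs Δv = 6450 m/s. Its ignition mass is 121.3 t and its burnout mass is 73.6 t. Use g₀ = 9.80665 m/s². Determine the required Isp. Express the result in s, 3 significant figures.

Isp ≈ 1320 s

ln(m₀/m_f) = ln(121300/73600) = ln(1.648) = 0.4996.
By the Tsiolkovsky rocket equation, v_e = Δv / ln(m₀/m_f) = 6450 / 0.4996 = 12909.8 m/s.
Isp = v_e / g₀ = 12909.8 / 9.80665 = 1316.4 s.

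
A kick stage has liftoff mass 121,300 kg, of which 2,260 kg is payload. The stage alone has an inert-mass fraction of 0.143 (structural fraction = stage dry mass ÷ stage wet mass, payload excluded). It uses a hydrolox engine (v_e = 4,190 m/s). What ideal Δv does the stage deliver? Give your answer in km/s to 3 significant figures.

Stage wet mass = m₀ − payload = 121,300 − 2,260 = 119,040 kg.
Stage dry mass = ε × stage wet mass = 0.143 × 119,040 = 17,022.7 kg.
Burnout mass m_f = stage dry + payload = 17,022.7 + 2,260 = 19,282.7 kg.
Rocket equation: Δv = v_e · ln(121,300/19,282.7) = 4190.0 × ln(6.291) = 4190.0 × 1.8391 ≈ 7706 m/s.

Δv ≈ 7.71 km/s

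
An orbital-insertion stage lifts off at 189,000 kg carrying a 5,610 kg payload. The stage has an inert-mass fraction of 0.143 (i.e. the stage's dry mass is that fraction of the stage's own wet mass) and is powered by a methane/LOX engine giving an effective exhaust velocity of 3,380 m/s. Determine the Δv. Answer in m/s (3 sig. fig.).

Δv ≈ 6020 m/s

Stage wet mass = m₀ − payload = 189,000 − 5,610 = 183,390 kg.
Stage dry mass = ε × stage wet mass = 0.143 × 183,390 = 26,224.8 kg.
Burnout mass m_f = stage dry + payload = 26,224.8 + 5,610 = 31,834.8 kg.
Δv = v_e · ln(189,000/31,834.8) = 3380.0 × ln(5.937) = 3380.0 × 1.7812 ≈ 6020 m/s.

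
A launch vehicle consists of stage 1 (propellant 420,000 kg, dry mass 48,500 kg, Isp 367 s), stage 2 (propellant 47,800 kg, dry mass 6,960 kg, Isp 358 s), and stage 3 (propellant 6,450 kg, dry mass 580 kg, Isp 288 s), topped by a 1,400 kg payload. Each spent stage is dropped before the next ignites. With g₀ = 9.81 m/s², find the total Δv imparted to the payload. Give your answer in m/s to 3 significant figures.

Ignition mass of stage 1 = 420,000+48,500 + 47,800+6,960 + 6,450+580 + 1,400 = 531,690 kg.
Stage 1: m₀ = 531,690 kg, m_f = 531,690 − 420,000 = 111,690 kg; Δv = 367×9.81×ln(4.76) = 3600.3×1.5603 ≈ 5618 m/s.
Stage 2: m₀ = 63,190 kg, m_f = 63,190 − 47,800 = 15,390 kg; Δv = 358×9.81×ln(4.106) = 3512.0×1.4124 ≈ 4960 m/s.
Stage 3: m₀ = 8,430 kg, m_f = 8,430 − 6,450 = 1,980 kg; Δv = 288×9.81×ln(4.258) = 2825.3×1.4487 ≈ 4093 m/s.
Total Δv = 5618 + 4960 + 4093 = 14671 m/s.

Δv ≈ 14700 m/s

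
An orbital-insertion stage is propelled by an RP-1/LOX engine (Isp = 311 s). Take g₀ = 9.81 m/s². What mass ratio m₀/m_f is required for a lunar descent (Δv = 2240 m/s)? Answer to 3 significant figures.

v_e = Isp · g₀ = 311 × 9.81 = 3050.9 m/s.
m₀/m_f = exp(Δv / v_e) = exp(2240 / 3050.9) = exp(0.7342) = 2.0838.

mass ratio ≈ 2.08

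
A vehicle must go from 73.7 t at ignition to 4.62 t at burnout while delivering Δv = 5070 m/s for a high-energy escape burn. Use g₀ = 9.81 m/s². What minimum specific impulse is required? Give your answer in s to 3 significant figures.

ln(m₀/m_f) = ln(73700/4620) = ln(15.95) = 2.7696.
v_e = Δv / ln(m₀/m_f) = 5070 / 2.7696 = 1830.6 m/s.
Isp = v_e / g₀ = 1830.6 / 9.81 = 186.6 s.

Isp ≈ 187 s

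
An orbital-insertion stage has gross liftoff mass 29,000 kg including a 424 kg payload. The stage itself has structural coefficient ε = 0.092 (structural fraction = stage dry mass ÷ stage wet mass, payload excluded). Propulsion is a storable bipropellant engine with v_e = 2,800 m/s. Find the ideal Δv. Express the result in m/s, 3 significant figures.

Δv ≈ 6300 m/s

Stage wet mass = m₀ − payload = 29,000 − 424 = 28,576 kg.
Stage dry mass = ε × stage wet mass = 0.092 × 28,576 = 2,628.99 kg.
Burnout mass m_f = stage dry + payload = 2,628.99 + 424 = 3,052.99 kg.
Using Δv = v_e ln(m₀/m_f): Δv = v_e · ln(29,000/3,052.99) = 2800.0 × ln(9.499) = 2800.0 × 2.2512 ≈ 6303 m/s.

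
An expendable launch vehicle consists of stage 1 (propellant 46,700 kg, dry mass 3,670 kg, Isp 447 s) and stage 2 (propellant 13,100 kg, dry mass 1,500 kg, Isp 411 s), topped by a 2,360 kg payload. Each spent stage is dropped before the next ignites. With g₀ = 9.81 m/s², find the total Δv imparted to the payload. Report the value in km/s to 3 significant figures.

Δv ≈ 11.2 km/s

Ignition mass of stage 1 = 46,700+3,670 + 13,100+1,500 + 2,360 = 67,330 kg.
Stage 1: m₀ = 67,330 kg, m_f = 67,330 − 46,700 = 20,630 kg; Δv = 447×9.81×ln(3.264) = 4385.1×1.1829 ≈ 5187 m/s.
Stage 2: m₀ = 16,960 kg, m_f = 16,960 − 13,100 = 3,860 kg; Δv = 411×9.81×ln(4.394) = 4031.9×1.4802 ≈ 5968 m/s.
Total Δv = 5187 + 5968 = 11155 m/s.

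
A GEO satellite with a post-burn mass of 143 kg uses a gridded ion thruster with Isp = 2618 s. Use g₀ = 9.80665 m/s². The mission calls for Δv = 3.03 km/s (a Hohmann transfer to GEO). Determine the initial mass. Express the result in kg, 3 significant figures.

initial mass ≈ 161 kg

v_e = Isp · g₀ = 2618 × 9.80665 = 25673.8 m/s.
m₀/m_f = exp(Δv / v_e) = exp(3030 / 25673.8) = exp(0.1180) = 1.1253.
m₀ = m_f × 1.1253 = 143 × 1.1253 = 160.918 kg.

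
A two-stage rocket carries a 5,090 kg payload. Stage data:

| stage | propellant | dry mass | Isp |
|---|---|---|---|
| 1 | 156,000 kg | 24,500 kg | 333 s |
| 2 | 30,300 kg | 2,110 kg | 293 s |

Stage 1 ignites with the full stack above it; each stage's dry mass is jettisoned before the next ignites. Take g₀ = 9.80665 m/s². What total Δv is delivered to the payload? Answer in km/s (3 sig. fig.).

Δv ≈ 8.85 km/s

Ignition mass of stage 1 = 156,000+24,500 + 30,300+2,110 + 5,090 = 218,000 kg.
Stage 1: m₀ = 218,000 kg, m_f = 218,000 − 156,000 = 62,000 kg; Δv = 333×9.80665×ln(3.516) = 3265.6×1.2574 ≈ 4106 m/s.
Stage 2: m₀ = 37,500 kg, m_f = 37,500 − 30,300 = 7,200 kg; Δv = 293×9.80665×ln(5.208) = 2873.3×1.6503 ≈ 4742 m/s.
Total Δv = 4106 + 4742 = 8848 m/s.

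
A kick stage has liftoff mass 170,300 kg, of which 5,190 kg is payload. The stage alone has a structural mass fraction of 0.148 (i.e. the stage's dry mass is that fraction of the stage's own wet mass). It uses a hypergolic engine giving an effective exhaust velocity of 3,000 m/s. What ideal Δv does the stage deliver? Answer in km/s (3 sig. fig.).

Δv ≈ 5.25 km/s

Stage wet mass = m₀ − payload = 170,300 − 5,190 = 165,110 kg.
Stage dry mass = ε × stage wet mass = 0.148 × 165,110 = 24,436.3 kg.
Burnout mass m_f = stage dry + payload = 24,436.3 + 5,190 = 29,626.3 kg.
By the Tsiolkovsky rocket equation, Δv = v_e · ln(170,300/29,626.3) = 3000.0 × ln(5.748) = 3000.0 × 1.7489 ≈ 5247 m/s.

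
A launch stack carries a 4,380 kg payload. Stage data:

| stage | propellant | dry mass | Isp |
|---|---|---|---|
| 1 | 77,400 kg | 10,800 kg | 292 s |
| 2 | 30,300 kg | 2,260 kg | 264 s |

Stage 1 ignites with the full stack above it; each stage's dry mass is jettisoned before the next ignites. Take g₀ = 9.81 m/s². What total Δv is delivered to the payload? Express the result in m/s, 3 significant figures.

Δv ≈ 7210 m/s

Ignition mass of stage 1 = 77,400+10,800 + 30,300+2,260 + 4,380 = 125,140 kg.
Stage 1: m₀ = 125,140 kg, m_f = 125,140 − 77,400 = 47,740 kg; Δv = 292×9.81×ln(2.621) = 2864.5×0.9637 ≈ 2760 m/s.
Stage 2: m₀ = 36,940 kg, m_f = 36,940 − 30,300 = 6,640 kg; Δv = 264×9.81×ln(5.563) = 2589.8×1.7162 ≈ 4445 m/s.
Total Δv = 2760 + 4445 = 7205 m/s.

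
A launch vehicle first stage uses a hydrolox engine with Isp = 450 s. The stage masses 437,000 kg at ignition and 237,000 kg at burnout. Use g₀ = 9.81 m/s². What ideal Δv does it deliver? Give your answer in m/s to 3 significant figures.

Δv ≈ 2700 m/s

v_e = Isp · g₀ = 450 × 9.81 = 4414.5 m/s.
By the Tsiolkovsky rocket equation, Δv = v_e · ln(m₀/m_f) = 4414.5 × ln(1.844) = 4414.5 × 0.6119 ≈ 2701.1 m/s.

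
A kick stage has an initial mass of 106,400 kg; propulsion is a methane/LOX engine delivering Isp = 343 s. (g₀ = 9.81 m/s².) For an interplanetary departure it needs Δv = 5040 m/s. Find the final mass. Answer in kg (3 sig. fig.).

v_e = Isp · g₀ = 343 × 9.81 = 3364.8 m/s.
From the ideal rocket equation, m₀/m_f = exp(Δv / v_e) = exp(5040 / 3364.8) = exp(1.4978) = 4.4720.
m_f = m₀ / 4.4720 = 106,400 / 4.4720 = 23,792.5 kg.

final mass ≈ 23800 kg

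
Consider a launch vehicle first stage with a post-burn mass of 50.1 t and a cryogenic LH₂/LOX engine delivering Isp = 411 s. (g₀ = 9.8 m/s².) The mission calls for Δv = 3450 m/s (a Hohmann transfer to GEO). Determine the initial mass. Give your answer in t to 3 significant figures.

v_e = Isp · g₀ = 411 × 9.8 = 4027.8 m/s.
From the ideal rocket equation, m₀/m_f = exp(Δv / v_e) = exp(3450 / 4027.8) = exp(0.8565) = 2.3550.
m₀ = m_f × 2.3550 = 50.1 × 2.3550 = 117.986 t.

initial mass ≈ 118 t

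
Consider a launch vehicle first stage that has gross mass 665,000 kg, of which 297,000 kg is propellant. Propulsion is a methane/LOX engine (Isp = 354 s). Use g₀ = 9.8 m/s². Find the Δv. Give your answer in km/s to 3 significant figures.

v_e = Isp · g₀ = 354 × 9.8 = 3469.2 m/s.
m_f = m₀ − m_prop = 665,000 − 297,000 = 368,000 kg.
Δv = v_e · ln(m₀/m_f) = 3469.2 × ln(1.807) = 3469.2 × 0.5917 ≈ 2052.7 m/s.

Δv ≈ 2.05 km/s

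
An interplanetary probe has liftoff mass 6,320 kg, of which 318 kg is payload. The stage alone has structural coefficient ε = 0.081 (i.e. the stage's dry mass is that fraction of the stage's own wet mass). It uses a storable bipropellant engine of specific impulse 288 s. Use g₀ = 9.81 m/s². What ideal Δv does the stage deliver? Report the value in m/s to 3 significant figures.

Stage wet mass = m₀ − payload = 6,320 − 318 = 6,002 kg.
Stage dry mass = ε × stage wet mass = 0.081 × 6,002 = 486.162 kg.
Burnout mass m_f = stage dry + payload = 486.162 + 318 = 804.162 kg.
v_e = Isp · g₀ = 288 × 9.81 = 2825.3 m/s.
Δv = v_e · ln(6,320/804.162) = 2825.3 × ln(7.859) = 2825.3 × 2.0617 ≈ 5825 m/s.

Δv ≈ 5820 m/s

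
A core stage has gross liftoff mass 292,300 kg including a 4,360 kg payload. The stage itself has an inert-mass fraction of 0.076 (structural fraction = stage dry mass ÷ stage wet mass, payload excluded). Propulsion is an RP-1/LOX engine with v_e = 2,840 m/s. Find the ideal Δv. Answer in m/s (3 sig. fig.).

Stage wet mass = m₀ − payload = 292,300 − 4,360 = 287,940 kg.
Stage dry mass = ε × stage wet mass = 0.076 × 287,940 = 21,883.4 kg.
Burnout mass m_f = stage dry + payload = 21,883.4 + 4,360 = 26,243.4 kg.
Rocket equation: Δv = v_e · ln(292,300/26,243.4) = 2840.0 × ln(11.14) = 2840.0 × 2.4104 ≈ 6845 m/s.

Δv ≈ 6850 m/s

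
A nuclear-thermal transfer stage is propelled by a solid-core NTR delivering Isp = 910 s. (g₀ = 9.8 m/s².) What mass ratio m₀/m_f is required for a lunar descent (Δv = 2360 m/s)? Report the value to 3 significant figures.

v_e = Isp · g₀ = 910 × 9.8 = 8918.0 m/s.
Rocket equation: m₀/m_f = exp(Δv / v_e) = exp(2360 / 8918.0) = exp(0.2646) = 1.3030.

mass ratio ≈ 1.30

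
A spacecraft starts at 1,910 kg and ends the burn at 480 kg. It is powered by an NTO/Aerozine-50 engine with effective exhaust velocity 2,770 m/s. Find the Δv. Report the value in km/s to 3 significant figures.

Rocket equation: Δv = v_e · ln(m₀/m_f) = 2770.0 × ln(3.979) = 2770.0 × 1.3811 ≈ 3825.6 m/s.

Δv ≈ 3.83 km/s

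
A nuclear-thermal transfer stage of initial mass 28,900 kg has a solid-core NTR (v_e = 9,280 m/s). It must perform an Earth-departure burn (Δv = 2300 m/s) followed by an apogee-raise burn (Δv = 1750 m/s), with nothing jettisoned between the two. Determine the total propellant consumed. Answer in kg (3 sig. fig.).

total propellant consumed ≈ 10200 kg

After the first burn: m = 28900 × exp(−2300/9280.0) = 28900 × 0.78048 = 22,555.9 kg.
After the second burn: m = 22,555.9 × exp(−1750/9280.0) = 22,555.9 × 0.82814 = 18,679.4 kg.
Total propellant = m₀ − m_final = 28900 − 18,679.4 = 10,220.6 kg.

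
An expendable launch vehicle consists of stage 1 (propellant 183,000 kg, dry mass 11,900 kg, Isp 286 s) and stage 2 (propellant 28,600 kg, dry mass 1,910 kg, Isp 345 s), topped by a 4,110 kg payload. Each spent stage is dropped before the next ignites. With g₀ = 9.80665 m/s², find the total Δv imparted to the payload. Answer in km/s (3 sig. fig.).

Δv ≈ 10.4 km/s

Ignition mass of stage 1 = 183,000+11,900 + 28,600+1,910 + 4,110 = 229,520 kg.
Stage 1: m₀ = 229,520 kg, m_f = 229,520 − 183,000 = 46,520 kg; Δv = 286×9.80665×ln(4.934) = 2804.7×1.5961 ≈ 4477 m/s.
Stage 2: m₀ = 34,620 kg, m_f = 34,620 − 28,600 = 6,020 kg; Δv = 345×9.80665×ln(5.751) = 3383.3×1.7493 ≈ 5919 m/s.
Total Δv = 4477 + 5919 = 10396 m/s.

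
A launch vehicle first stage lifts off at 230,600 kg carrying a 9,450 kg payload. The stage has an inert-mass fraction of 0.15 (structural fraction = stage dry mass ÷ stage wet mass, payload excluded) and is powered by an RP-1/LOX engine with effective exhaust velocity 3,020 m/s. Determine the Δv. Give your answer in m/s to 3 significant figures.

Stage wet mass = m₀ − payload = 230,600 − 9,450 = 221,150 kg.
Stage dry mass = ε × stage wet mass = 0.15 × 221,150 = 33,172.5 kg.
Burnout mass m_f = stage dry + payload = 33,172.5 + 9,450 = 42,622.5 kg.
From the ideal rocket equation, Δv = v_e · ln(230,600/42,622.5) = 3020.0 × ln(5.41) = 3020.0 × 1.6883 ≈ 5099 m/s.

Δv ≈ 5100 m/s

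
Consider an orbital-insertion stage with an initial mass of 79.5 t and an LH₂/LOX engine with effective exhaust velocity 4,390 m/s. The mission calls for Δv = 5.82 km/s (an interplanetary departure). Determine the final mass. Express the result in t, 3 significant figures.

Rocket equation: m₀/m_f = exp(Δv / v_e) = exp(5820 / 4390.0) = exp(1.3257) = 3.7650.
m_f = m₀ / 3.7650 = 79.5 / 3.7650 = 21.1155 t.

final mass ≈ 21.1 t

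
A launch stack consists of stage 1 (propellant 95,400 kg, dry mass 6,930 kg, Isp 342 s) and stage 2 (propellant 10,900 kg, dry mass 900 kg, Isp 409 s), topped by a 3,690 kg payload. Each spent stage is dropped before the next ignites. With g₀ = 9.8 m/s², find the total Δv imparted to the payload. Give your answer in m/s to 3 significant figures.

Δv ≈ 10400 m/s

Ignition mass of stage 1 = 95,400+6,930 + 10,900+900 + 3,690 = 117,820 kg.
Stage 1: m₀ = 117,820 kg, m_f = 117,820 − 95,400 = 22,420 kg; Δv = 342×9.8×ln(5.255) = 3351.6×1.6592 ≈ 5561 m/s.
Stage 2: m₀ = 15,490 kg, m_f = 15,490 − 10,900 = 4,590 kg; Δv = 409×9.8×ln(3.375) = 4008.2×1.2163 ≈ 4875 m/s.
Total Δv = 5561 + 4875 = 10436 m/s.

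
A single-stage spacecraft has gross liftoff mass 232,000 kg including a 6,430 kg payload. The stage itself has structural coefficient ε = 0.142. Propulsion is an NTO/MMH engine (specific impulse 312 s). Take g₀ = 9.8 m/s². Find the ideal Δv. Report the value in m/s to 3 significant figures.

Stage wet mass = m₀ − payload = 232,000 − 6,430 = 225,570 kg.
Stage dry mass = ε × stage wet mass = 0.142 × 225,570 = 32,030.9 kg.
Burnout mass m_f = stage dry + payload = 32,030.9 + 6,430 = 38,460.9 kg.
v_e = Isp · g₀ = 312 × 9.8 = 3057.6 m/s.
Δv = v_e · ln(232,000/38,460.9) = 3057.6 × ln(6.032) = 3057.6 × 1.7971 ≈ 5495 m/s.

Δv ≈ 5490 m/s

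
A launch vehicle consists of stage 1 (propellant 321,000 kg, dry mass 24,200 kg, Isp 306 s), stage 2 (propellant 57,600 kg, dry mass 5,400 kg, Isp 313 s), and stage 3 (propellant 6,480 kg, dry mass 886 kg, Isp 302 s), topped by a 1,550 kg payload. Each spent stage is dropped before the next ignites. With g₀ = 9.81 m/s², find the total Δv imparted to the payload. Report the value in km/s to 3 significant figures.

Δv ≈ 13.2 km/s

Ignition mass of stage 1 = 321,000+24,200 + 57,600+5,400 + 6,480+886 + 1,550 = 417,116 kg.
Stage 1: m₀ = 417,116 kg, m_f = 417,116 − 321,000 = 96,116 kg; Δv = 306×9.81×ln(4.34) = 3001.9×1.4678 ≈ 4406 m/s.
Stage 2: m₀ = 71,916 kg, m_f = 71,916 − 57,600 = 14,316 kg; Δv = 313×9.81×ln(5.023) = 3070.5×1.6141 ≈ 4956 m/s.
Stage 3: m₀ = 8,916 kg, m_f = 8,916 − 6,480 = 2,436 kg; Δv = 302×9.81×ln(3.66) = 2962.6×1.2975 ≈ 3844 m/s.
Total Δv = 4406 + 4956 + 3844 = 13206 m/s.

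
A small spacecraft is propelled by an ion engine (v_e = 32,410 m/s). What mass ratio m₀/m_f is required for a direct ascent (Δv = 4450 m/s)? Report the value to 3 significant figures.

mass ratio ≈ 1.15

By the Tsiolkovsky rocket equation, m₀/m_f = exp(Δv / v_e) = exp(4450 / 32410.0) = exp(0.1373) = 1.1472.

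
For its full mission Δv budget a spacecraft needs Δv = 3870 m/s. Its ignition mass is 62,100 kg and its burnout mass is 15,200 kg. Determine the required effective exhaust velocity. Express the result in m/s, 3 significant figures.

ln(m₀/m_f) = ln(62100/15200) = ln(4.086) = 1.4075.
v_e = Δv / ln(m₀/m_f) = 3870 / 1.4075 = 2749.7 m/s.

v_e ≈ 2750 m/s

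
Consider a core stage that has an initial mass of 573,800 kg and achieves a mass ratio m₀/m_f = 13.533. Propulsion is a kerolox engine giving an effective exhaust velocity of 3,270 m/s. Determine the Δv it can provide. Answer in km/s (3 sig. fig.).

Δv ≈ 8.52 km/s

Δv = v_e · ln(13.533) = 3270.0 × 2.6051 ≈ 8518.8 m/s.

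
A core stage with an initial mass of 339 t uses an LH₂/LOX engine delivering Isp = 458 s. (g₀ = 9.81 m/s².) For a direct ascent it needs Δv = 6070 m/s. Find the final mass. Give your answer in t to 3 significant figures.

v_e = Isp · g₀ = 458 × 9.81 = 4493.0 m/s.
By the Tsiolkovsky rocket equation, m₀/m_f = exp(Δv / v_e) = exp(6070 / 4493.0) = exp(1.3510) = 3.8613.
m_f = m₀ / 3.8613 = 339 / 3.8613 = 87.7943 t.

final mass ≈ 87.8 t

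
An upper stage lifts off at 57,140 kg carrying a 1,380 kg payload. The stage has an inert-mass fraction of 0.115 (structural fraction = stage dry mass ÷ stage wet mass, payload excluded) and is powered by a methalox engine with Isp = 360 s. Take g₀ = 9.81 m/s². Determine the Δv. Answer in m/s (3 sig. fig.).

Stage wet mass = m₀ − payload = 57,140 − 1,380 = 55,760 kg.
Stage dry mass = ε × stage wet mass = 0.115 × 55,760 = 6,412.4 kg.
Burnout mass m_f = stage dry + payload = 6,412.4 + 1,380 = 7,792.4 kg.
v_e = Isp · g₀ = 360 × 9.81 = 3531.6 m/s.
Rocket equation: Δv = v_e · ln(57,140/7,792.4) = 3531.6 × ln(7.333) = 3531.6 × 1.9924 ≈ 7036 m/s.

Δv ≈ 7040 m/s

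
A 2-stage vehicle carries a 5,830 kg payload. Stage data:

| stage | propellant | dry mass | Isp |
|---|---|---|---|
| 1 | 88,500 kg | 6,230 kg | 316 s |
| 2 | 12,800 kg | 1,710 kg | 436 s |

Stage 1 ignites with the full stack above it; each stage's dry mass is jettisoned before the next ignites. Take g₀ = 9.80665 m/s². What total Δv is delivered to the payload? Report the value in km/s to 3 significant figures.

Ignition mass of stage 1 = 88,500+6,230 + 12,800+1,710 + 5,830 = 115,070 kg.
Stage 1: m₀ = 115,070 kg, m_f = 115,070 − 88,500 = 26,570 kg; Δv = 316×9.80665×ln(4.331) = 3098.9×1.4658 ≈ 4542 m/s.
Stage 2: m₀ = 20,340 kg, m_f = 20,340 − 12,800 = 7,540 kg; Δv = 436×9.80665×ln(2.698) = 4275.7×0.9924 ≈ 4243 m/s.
Total Δv = 4542 + 4243 = 8785 m/s.

Δv ≈ 8.79 km/s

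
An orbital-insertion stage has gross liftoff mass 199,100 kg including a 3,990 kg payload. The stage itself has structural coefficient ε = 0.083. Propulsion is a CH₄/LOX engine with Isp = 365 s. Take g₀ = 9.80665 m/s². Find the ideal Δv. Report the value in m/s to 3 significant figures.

Stage wet mass = m₀ − payload = 199,100 − 3,990 = 195,110 kg.
Stage dry mass = ε × stage wet mass = 0.083 × 195,110 = 16,194.1 kg.
Burnout mass m_f = stage dry + payload = 16,194.1 + 3,990 = 20,184.1 kg.
v_e = Isp · g₀ = 365 × 9.80665 = 3579.4 m/s.
Δv = v_e · ln(199,100/20,184.1) = 3579.4 × ln(9.864) = 3579.4 × 2.2889 ≈ 8193 m/s.

Δv ≈ 8190 m/s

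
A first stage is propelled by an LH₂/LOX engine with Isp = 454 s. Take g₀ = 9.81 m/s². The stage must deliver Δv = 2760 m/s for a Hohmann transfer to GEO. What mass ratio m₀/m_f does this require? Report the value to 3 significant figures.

mass ratio ≈ 1.86

v_e = Isp · g₀ = 454 × 9.81 = 4453.7 m/s.
m₀/m_f = exp(Δv / v_e) = exp(2760 / 4453.7) = exp(0.6197) = 1.8584.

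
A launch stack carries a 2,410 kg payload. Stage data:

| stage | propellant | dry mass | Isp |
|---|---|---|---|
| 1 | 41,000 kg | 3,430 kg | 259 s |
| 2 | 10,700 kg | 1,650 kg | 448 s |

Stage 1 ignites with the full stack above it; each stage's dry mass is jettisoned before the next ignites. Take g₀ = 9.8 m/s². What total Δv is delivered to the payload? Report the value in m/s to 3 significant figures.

Δv ≈ 8660 m/s

Ignition mass of stage 1 = 41,000+3,430 + 10,700+1,650 + 2,410 = 59,190 kg.
Stage 1: m₀ = 59,190 kg, m_f = 59,190 − 41,000 = 18,190 kg; Δv = 259×9.8×ln(3.254) = 2538.2×1.1799 ≈ 2995 m/s.
Stage 2: m₀ = 14,760 kg, m_f = 14,760 − 10,700 = 4,060 kg; Δv = 448×9.8×ln(3.635) = 4390.4×1.2907 ≈ 5667 m/s.
Total Δv = 2995 + 5667 = 8662 m/s.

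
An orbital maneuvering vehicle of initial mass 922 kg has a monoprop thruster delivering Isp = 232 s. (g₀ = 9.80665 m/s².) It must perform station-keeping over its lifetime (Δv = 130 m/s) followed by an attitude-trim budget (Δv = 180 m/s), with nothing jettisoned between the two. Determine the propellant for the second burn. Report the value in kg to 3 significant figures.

propellant for the second burn ≈ 66.2 kg

v_e = Isp · g₀ = 232 × 9.80665 = 2275.1 m/s.
After the first burn: m = 922 × exp(−130/2275.1) = 922 × 0.94446 = 870.792 kg.
After the second burn: m = 870.792 × exp(−180/2275.1) = 870.792 × 0.92393 = 804.551 kg.
Second-burn propellant = 870.792 − 804.551 = 66.241 kg.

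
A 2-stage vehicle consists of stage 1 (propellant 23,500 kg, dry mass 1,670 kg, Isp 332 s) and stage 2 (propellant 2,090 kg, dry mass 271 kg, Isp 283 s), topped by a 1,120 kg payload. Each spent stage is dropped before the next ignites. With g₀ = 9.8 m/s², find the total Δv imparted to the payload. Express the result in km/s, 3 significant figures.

Ignition mass of stage 1 = 23,500+1,670 + 2,090+271 + 1,120 = 28,651 kg.
Stage 1: m₀ = 28,651 kg, m_f = 28,651 − 23,500 = 5,151 kg; Δv = 332×9.8×ln(5.562) = 3253.6×1.7160 ≈ 5583 m/s.
Stage 2: m₀ = 3,481 kg, m_f = 3,481 − 2,090 = 1,391 kg; Δv = 283×9.8×ln(2.503) = 2773.4×0.9173 ≈ 2544 m/s.
Total Δv = 5583 + 2544 = 8127 m/s.

Δv ≈ 8.13 km/s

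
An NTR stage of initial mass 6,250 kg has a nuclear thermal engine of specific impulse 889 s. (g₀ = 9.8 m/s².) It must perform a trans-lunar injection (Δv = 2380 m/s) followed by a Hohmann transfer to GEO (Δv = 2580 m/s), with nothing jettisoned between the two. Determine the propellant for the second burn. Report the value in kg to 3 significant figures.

propellant for the second burn ≈ 1220 kg

v_e = Isp · g₀ = 889 × 9.8 = 8712.2 m/s.
After the first burn: m = 6250 × exp(−2380/8712.2) = 6250 × 0.76096 = 4,756 kg.
After the second burn: m = 4,756 × exp(−2580/8712.2) = 4,756 × 0.74369 = 3,536.99 kg.
Second-burn propellant = 4,756 − 3,536.99 = 1,219.01 kg.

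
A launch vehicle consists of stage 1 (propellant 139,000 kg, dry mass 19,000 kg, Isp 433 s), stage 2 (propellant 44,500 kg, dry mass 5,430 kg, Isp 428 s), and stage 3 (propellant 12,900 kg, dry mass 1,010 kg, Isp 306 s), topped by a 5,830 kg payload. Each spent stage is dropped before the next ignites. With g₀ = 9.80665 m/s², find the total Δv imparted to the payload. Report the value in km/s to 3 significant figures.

Ignition mass of stage 1 = 139,000+19,000 + 44,500+5,430 + 12,900+1,010 + 5,830 = 227,670 kg.
Stage 1: m₀ = 227,670 kg, m_f = 227,670 − 139,000 = 88,670 kg; Δv = 433×9.80665×ln(2.568) = 4246.3×0.9430 ≈ 4004 m/s.
Stage 2: m₀ = 69,670 kg, m_f = 69,670 − 44,500 = 25,170 kg; Δv = 428×9.80665×ln(2.768) = 4197.2×1.0181 ≈ 4273 m/s.
Stage 3: m₀ = 19,740 kg, m_f = 19,740 − 12,900 = 6,840 kg; Δv = 306×9.80665×ln(2.886) = 3000.8×1.0599 ≈ 3180 m/s.
Total Δv = 4004 + 4273 + 3180 = 11457 m/s.

Δv ≈ 11.5 km/s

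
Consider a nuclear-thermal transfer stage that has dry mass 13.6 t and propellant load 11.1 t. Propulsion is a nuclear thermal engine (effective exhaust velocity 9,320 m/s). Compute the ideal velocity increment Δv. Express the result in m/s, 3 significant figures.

Δv ≈ 5560 m/s

m₀ = m_dry + m_prop = 13.6 + 11.1 = 24.7 t.
Δv = v_e · ln(m₀/m_f) = 9320.0 × ln(1.816) = 9320.0 × 0.5967 ≈ 5561.6 m/s.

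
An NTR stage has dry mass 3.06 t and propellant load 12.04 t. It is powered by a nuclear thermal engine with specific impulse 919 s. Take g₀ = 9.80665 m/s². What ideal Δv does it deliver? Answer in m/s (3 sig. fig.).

v_e = Isp · g₀ = 919 × 9.80665 = 9012.3 m/s.
m₀ = m_dry + m_prop = 3.06 + 12.04 = 15.1 t.
From the ideal rocket equation, Δv = v_e · ln(m₀/m_f) = 9012.3 × ln(4.935) = 9012.3 × 1.5963 ≈ 14386.2 m/s.

Δv ≈ 14400 m/s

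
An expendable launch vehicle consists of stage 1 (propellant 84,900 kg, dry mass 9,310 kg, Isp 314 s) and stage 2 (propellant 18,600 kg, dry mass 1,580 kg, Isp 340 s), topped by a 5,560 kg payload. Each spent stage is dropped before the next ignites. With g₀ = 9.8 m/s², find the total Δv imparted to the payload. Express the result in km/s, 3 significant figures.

Δv ≈ 8.06 km/s

Ignition mass of stage 1 = 84,900+9,310 + 18,600+1,580 + 5,560 = 119,950 kg.
Stage 1: m₀ = 119,950 kg, m_f = 119,950 − 84,900 = 35,050 kg; Δv = 314×9.8×ln(3.422) = 3077.2×1.2303 ≈ 3786 m/s.
Stage 2: m₀ = 25,740 kg, m_f = 25,740 − 18,600 = 7,140 kg; Δv = 340×9.8×ln(3.605) = 3332.0×1.2823 ≈ 4273 m/s.
Total Δv = 3786 + 4273 = 8059 m/s.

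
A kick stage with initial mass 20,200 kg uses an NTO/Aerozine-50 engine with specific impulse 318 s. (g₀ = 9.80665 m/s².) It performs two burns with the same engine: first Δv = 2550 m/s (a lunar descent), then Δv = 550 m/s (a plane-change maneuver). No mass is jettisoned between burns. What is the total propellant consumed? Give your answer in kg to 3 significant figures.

total propellant consumed ≈ 12700 kg

v_e = Isp · g₀ = 318 × 9.80665 = 3118.5 m/s.
After the first burn: m = 20200 × exp(−2550/3118.5) = 20200 × 0.44145 = 8,917.29 kg.
After the second burn: m = 8,917.29 × exp(−550/3118.5) = 8,917.29 × 0.83831 = 7,475.45 kg.
Total propellant = m₀ − m_final = 20200 − 7,475.45 = 12,724.55 kg.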